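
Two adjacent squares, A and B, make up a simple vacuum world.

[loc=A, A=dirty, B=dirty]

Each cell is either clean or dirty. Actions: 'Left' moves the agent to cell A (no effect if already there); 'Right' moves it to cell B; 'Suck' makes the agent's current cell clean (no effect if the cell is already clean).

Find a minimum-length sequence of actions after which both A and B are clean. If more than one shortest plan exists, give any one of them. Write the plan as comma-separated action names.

Suck, Right, Suck

step 1/3 (Suck): in A — A clean, B dirty
step 2/3 (Right): in B — A clean, B dirty
step 3/3 (Suck): in B — A clean, B clean
min 3: Suck A + move + Suck B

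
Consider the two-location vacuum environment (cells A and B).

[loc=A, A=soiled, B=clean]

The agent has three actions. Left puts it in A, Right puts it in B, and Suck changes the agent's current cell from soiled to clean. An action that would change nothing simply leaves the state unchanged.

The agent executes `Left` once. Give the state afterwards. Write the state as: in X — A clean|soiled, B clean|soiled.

in A — A soiled, B clean

start: in A — A soiled, B clean
step 1/1 (Left): in A — A soiled, B clean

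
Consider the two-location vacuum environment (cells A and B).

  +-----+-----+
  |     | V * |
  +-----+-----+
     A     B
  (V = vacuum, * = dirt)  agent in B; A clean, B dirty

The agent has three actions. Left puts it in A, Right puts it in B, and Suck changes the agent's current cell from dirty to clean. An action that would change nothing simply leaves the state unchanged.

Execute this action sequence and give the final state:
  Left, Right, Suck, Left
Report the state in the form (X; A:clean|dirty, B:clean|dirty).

(A; A:clean, B:clean)

t=1 Left ⇒ (A; A:clean, B:dirty)
t=2 Right ⇒ (B; A:clean, B:dirty)
t=3 Suck ⇒ (B; A:clean, B:clean)
t=4 Left ⇒ (A; A:clean, B:clean)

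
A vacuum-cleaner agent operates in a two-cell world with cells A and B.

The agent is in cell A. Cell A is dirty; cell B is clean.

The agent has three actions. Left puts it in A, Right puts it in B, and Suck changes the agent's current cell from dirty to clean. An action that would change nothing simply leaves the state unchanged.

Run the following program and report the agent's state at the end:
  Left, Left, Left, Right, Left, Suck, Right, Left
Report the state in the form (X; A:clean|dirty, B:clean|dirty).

(A; A:clean, B:clean)

step 1/8 (Left): (A; A:dirty, B:clean)
step 2/8 (Left): (A; A:dirty, B:clean)
step 3/8 (Left): (A; A:dirty, B:clean)
step 4/8 (Right): (B; A:dirty, B:clean)
step 5/8 (Left): (A; A:dirty, B:clean)
step 6/8 (Suck): (A; A:clean, B:clean)
step 7/8 (Right): (B; A:clean, B:clean)
step 8/8 (Left): (A; A:clean, B:clean)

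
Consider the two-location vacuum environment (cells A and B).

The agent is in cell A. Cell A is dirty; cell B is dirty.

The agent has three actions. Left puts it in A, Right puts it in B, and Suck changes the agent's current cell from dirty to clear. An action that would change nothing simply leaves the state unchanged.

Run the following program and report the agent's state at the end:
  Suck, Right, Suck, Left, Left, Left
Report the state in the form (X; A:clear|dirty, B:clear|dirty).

Suck (#1): (A; A:clear, B:dirty)
Right (#2): (B; A:clear, B:dirty)
Suck (#3): (B; A:clear, B:clear)
Left (#4): (A; A:clear, B:clear)
Left (#5): (A; A:clear, B:clear)
Left (#6): (A; A:clear, B:clear)

(A; A:clear, B:clear)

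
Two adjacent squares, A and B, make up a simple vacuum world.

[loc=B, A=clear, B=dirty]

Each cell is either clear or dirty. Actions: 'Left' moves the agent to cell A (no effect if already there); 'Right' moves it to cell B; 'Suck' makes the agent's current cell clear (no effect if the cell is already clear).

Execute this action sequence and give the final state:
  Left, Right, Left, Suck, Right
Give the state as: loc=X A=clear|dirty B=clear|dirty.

1) do Left; now loc=A A=clear B=dirty
2) do Right; now loc=B A=clear B=dirty
3) do Left; now loc=A A=clear B=dirty
4) do Suck; now loc=A A=clear B=dirty
5) do Right; now loc=B A=clear B=dirty

loc=B A=clear B=dirty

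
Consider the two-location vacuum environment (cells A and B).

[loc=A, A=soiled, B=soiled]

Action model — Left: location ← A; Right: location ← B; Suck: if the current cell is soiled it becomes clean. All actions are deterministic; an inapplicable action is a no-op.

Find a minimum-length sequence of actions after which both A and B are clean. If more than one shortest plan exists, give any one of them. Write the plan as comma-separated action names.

Suck, Right, Suck

Suck (#1): <A|clean|soiled>
Right (#2): <B|clean|soiled>
Suck (#3): <B|clean|clean>
min 3: Suck A + move + Suck B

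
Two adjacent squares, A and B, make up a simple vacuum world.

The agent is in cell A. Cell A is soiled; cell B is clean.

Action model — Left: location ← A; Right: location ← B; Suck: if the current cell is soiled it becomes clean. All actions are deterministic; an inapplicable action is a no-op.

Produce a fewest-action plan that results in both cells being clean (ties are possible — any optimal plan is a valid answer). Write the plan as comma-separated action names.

step 1/1 (Suck): <A|clean|clean>
min 1: A is soiled, one Suck

Suck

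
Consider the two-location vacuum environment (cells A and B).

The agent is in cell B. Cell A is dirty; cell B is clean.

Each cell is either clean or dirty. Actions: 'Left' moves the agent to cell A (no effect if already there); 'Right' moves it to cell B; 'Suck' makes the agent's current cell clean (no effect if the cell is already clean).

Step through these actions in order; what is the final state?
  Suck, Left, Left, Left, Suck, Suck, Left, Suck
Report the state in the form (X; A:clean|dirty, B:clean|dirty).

(A; A:clean, B:clean)

1) do Suck; now (B; A:dirty, B:clean)
2) do Left; now (A; A:dirty, B:clean)
3) do Left; now (A; A:dirty, B:clean)
4) do Left; now (A; A:dirty, B:clean)
5) do Suck; now (A; A:clean, B:clean)
6) do Suck; now (A; A:clean, B:clean)
7) do Left; now (A; A:clean, B:clean)
8) do Suck; now (A; A:clean, B:clean)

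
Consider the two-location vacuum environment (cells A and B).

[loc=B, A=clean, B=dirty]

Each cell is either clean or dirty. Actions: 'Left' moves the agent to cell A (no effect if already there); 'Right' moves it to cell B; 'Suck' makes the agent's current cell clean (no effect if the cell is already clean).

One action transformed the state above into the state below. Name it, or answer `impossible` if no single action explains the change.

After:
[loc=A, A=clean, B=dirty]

Left

try  Left: <A|clean|dirty>  ← match
try Right: <B|clean|dirty>
try  Suck: <B|clean|clean>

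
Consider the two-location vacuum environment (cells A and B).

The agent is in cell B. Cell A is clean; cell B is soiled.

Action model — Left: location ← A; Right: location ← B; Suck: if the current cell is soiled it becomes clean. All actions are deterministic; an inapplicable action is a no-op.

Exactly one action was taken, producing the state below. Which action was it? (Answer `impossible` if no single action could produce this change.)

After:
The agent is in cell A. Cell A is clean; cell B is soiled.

try  Left: in A — A clean, B soiled  ← match
try Right: in B — A clean, B soiled
try  Suck: in B — A clean, B clean

Left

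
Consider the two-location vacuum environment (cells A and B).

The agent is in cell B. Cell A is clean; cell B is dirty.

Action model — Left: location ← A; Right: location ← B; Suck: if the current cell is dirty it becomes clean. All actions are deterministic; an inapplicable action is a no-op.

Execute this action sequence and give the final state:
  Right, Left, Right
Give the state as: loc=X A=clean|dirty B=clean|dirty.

loc=B A=clean B=dirty

[1] after Right: loc=B A=clean B=dirty
[2] after Left: loc=A A=clean B=dirty
[3] after Right: loc=B A=clean B=dirty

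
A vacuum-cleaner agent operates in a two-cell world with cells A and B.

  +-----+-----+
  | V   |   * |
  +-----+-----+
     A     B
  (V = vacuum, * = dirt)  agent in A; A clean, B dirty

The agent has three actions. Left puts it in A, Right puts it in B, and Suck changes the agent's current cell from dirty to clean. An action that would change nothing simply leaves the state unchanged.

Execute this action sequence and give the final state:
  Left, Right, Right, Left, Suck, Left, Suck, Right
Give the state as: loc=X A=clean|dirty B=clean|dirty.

1) do Left; now loc=A A=clean B=dirty
2) do Right; now loc=B A=clean B=dirty
3) do Right; now loc=B A=clean B=dirty
4) do Left; now loc=A A=clean B=dirty
5) do Suck; now loc=A A=clean B=dirty
6) do Left; now loc=A A=clean B=dirty
7) do Suck; now loc=A A=clean B=dirty
8) do Right; now loc=B A=clean B=dirty

loc=B A=clean B=dirty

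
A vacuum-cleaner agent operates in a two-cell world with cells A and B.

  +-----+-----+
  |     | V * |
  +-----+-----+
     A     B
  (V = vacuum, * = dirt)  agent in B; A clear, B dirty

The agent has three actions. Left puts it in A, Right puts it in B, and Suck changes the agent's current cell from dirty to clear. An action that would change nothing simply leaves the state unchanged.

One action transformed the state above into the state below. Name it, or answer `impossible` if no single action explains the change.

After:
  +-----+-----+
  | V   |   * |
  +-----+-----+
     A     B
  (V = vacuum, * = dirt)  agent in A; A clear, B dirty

try  Left: loc=A A=clear B=dirty  ← match
try Right: loc=B A=clear B=dirty
try  Suck: loc=B A=clear B=clear

Left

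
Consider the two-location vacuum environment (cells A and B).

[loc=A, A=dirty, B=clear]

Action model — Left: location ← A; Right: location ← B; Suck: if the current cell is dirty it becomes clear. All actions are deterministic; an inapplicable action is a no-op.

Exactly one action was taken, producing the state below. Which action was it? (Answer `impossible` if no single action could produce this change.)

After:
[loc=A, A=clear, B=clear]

Suck

try  Left: in A — A dirty, B clear
try Right: in B — A dirty, B clear
try  Suck: in A — A clear, B clear  ← match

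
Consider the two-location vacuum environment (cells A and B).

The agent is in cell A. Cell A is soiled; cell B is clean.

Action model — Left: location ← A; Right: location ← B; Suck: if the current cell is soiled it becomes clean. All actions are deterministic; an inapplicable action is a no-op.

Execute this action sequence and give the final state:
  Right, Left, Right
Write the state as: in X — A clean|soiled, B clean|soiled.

1. Right → in B — A soiled, B clean
2. Left → in A — A soiled, B clean
3. Right → in B — A soiled, B clean

in B — A soiled, B clean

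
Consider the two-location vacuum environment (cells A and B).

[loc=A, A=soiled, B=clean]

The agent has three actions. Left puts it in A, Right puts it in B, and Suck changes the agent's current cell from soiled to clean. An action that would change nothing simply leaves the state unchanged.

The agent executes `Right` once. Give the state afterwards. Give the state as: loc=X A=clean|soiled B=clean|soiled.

start: loc=A A=soiled B=clean
step 1/1 (Right): loc=B A=soiled B=clean

loc=B A=soiled B=clean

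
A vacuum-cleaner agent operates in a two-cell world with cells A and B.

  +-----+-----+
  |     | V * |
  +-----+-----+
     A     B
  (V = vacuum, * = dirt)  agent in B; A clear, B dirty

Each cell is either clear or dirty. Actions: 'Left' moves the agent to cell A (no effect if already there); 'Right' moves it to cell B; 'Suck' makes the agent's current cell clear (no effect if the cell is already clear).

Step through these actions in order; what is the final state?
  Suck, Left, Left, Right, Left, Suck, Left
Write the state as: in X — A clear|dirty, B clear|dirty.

in A — A clear, B clear

t=1 Suck ⇒ in B — A clear, B clear
t=2 Left ⇒ in A — A clear, B clear
t=3 Left ⇒ in A — A clear, B clear
t=4 Right ⇒ in B — A clear, B clear
t=5 Left ⇒ in A — A clear, B clear
t=6 Suck ⇒ in A — A clear, B clear
t=7 Left ⇒ in A — A clear, B clear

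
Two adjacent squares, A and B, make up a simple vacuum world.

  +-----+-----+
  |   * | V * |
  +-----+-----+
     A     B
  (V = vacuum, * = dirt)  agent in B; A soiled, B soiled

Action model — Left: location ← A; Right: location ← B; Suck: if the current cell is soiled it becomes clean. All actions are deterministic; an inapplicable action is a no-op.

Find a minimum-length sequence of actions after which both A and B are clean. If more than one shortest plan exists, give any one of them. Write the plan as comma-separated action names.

t=1 Suck ⇒ loc=B A=soiled B=clean
t=2 Left ⇒ loc=A A=soiled B=clean
t=3 Suck ⇒ loc=A A=clean B=clean
min 3: Suck B + move + Suck A

Suck, Left, Suck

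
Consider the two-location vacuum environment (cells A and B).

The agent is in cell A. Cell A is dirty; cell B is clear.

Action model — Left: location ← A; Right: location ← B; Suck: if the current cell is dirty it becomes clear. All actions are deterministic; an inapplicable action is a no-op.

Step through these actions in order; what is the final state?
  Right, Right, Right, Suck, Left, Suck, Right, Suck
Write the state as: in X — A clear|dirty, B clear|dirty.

1) do Right; now in B — A dirty, B clear
2) do Right; now in B — A dirty, B clear
3) do Right; now in B — A dirty, B clear
4) do Suck; now in B — A dirty, B clear
5) do Left; now in A — A dirty, B clear
6) do Suck; now in A — A clear, B clear
7) do Right; now in B — A clear, B clear
8) do Suck; now in B — A clear, B clear

in B — A clear, B clear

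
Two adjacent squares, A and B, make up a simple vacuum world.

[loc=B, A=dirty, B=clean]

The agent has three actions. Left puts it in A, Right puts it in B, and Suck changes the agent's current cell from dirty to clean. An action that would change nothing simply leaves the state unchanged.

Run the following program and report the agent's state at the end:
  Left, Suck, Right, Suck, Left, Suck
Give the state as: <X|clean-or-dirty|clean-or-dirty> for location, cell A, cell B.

<A|clean|clean>

1) do Left; now <A|dirty|clean>
2) do Suck; now <A|clean|clean>
3) do Right; now <B|clean|clean>
4) do Suck; now <B|clean|clean>
5) do Left; now <A|clean|clean>
6) do Suck; now <A|clean|clean>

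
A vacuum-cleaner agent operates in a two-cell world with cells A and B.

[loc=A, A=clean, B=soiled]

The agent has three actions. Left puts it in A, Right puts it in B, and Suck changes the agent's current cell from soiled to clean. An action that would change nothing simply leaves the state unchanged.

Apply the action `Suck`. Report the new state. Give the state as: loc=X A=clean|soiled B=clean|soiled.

start: loc=A A=clean B=soiled
1. Suck → loc=A A=clean B=soiled

loc=A A=clean B=soiled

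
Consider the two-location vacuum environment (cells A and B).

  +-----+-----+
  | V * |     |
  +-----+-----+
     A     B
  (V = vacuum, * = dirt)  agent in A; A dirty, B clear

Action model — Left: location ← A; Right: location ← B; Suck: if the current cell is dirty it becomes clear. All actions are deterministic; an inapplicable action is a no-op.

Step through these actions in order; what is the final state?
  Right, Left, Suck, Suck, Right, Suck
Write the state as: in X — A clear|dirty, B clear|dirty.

1) do Right; now in B — A dirty, B clear
2) do Left; now in A — A dirty, B clear
3) do Suck; now in A — A clear, B clear
4) do Suck; now in A — A clear, B clear
5) do Right; now in B — A clear, B clear
6) do Suck; now in B — A clear, B clear

in B — A clear, B clear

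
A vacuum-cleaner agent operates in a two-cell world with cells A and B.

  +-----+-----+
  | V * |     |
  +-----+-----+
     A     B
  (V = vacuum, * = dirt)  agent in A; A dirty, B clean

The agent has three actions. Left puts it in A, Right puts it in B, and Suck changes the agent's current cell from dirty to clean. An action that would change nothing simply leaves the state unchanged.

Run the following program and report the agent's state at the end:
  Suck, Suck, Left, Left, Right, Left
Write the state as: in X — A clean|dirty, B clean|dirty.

in A — A clean, B clean

Suck (#1): in A — A clean, B clean
Suck (#2): in A — A clean, B clean
Left (#3): in A — A clean, B clean
Left (#4): in A — A clean, B clean
Right (#5): in B — A clean, B clean
Left (#6): in A — A clean, B clean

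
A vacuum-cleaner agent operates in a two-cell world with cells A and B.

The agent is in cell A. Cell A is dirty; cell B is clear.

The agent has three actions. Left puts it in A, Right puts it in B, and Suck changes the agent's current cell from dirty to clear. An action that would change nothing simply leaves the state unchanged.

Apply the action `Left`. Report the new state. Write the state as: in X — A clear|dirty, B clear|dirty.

start: in A — A dirty, B clear
[1] after Left: in A — A dirty, B clear

in A — A dirty, B clear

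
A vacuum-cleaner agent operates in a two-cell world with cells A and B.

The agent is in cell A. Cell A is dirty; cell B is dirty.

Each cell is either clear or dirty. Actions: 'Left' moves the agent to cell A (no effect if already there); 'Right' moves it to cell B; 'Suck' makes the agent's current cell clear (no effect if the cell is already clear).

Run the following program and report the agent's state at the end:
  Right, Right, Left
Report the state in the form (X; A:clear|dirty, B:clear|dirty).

1) do Right; now (B; A:dirty, B:dirty)
2) do Right; now (B; A:dirty, B:dirty)
3) do Left; now (A; A:dirty, B:dirty)

(A; A:dirty, B:dirty)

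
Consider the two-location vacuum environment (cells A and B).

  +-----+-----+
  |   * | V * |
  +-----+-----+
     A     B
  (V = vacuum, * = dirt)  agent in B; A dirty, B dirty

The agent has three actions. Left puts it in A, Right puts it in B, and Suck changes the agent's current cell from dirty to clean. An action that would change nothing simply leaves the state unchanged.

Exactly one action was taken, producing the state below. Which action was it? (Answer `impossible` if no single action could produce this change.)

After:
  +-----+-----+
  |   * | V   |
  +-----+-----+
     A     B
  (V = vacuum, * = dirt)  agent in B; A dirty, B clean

try  Left: loc=A A=dirty B=dirty
try Right: loc=B A=dirty B=dirty
try  Suck: loc=B A=dirty B=clean  ← match

Suck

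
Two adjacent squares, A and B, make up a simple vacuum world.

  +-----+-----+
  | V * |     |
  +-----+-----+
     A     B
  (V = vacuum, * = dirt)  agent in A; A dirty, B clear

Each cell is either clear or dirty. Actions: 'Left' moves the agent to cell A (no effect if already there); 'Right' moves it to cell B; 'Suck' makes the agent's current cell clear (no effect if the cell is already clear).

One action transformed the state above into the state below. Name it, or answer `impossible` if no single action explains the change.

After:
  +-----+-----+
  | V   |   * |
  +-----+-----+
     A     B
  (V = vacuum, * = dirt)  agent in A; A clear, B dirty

impossible

try  Left: loc=A A=dirty B=clear
try Right: loc=B A=dirty B=clear
try  Suck: loc=A A=clear B=clear
no single action produces the after-state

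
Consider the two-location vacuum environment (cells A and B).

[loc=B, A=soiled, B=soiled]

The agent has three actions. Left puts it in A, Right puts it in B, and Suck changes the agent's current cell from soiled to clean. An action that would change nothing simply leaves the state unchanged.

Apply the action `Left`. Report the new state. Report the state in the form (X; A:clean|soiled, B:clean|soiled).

start: (B; A:soiled, B:soiled)
Left (#1): (A; A:soiled, B:soiled)

(A; A:soiled, B:soiled)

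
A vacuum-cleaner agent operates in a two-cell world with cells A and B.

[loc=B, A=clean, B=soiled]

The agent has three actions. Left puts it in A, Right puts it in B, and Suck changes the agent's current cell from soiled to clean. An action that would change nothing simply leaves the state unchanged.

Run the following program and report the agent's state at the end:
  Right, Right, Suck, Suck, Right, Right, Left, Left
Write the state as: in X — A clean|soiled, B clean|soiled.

Right (#1): in B — A clean, B soiled
Right (#2): in B — A clean, B soiled
Suck (#3): in B — A clean, B clean
Suck (#4): in B — A clean, B clean
Right (#5): in B — A clean, B clean
Right (#6): in B — A clean, B clean
Left (#7): in A — A clean, B clean
Left (#8): in A — A clean, B clean

in A — A clean, B clean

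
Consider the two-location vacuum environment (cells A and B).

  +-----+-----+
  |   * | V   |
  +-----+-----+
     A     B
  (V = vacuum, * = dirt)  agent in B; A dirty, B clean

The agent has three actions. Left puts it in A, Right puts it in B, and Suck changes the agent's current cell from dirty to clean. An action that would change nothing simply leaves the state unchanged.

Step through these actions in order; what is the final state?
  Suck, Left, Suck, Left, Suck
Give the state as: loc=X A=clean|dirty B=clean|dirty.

t=1 Suck ⇒ loc=B A=dirty B=clean
t=2 Left ⇒ loc=A A=dirty B=clean
t=3 Suck ⇒ loc=A A=clean B=clean
t=4 Left ⇒ loc=A A=clean B=clean
t=5 Suck ⇒ loc=A A=clean B=clean

loc=A A=clean B=clean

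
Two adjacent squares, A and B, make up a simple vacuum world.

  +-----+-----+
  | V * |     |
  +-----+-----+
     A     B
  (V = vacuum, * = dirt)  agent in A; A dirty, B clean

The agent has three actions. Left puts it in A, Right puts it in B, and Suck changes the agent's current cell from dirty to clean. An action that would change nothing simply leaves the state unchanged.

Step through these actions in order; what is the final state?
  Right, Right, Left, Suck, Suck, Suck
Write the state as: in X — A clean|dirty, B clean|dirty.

in A — A clean, B clean

1. Right → in B — A dirty, B clean
2. Right → in B — A dirty, B clean
3. Left → in A — A dirty, B clean
4. Suck → in A — A clean, B clean
5. Suck → in A — A clean, B clean
6. Suck → in A — A clean, B clean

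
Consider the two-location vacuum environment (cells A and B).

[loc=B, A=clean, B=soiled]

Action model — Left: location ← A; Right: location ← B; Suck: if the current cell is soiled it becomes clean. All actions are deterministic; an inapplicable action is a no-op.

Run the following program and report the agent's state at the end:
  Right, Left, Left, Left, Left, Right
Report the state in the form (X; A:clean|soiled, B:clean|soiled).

(B; A:clean, B:soiled)

1) do Right; now (B; A:clean, B:soiled)
2) do Left; now (A; A:clean, B:soiled)
3) do Left; now (A; A:clean, B:soiled)
4) do Left; now (A; A:clean, B:soiled)
5) do Left; now (A; A:clean, B:soiled)
6) do Right; now (B; A:clean, B:soiled)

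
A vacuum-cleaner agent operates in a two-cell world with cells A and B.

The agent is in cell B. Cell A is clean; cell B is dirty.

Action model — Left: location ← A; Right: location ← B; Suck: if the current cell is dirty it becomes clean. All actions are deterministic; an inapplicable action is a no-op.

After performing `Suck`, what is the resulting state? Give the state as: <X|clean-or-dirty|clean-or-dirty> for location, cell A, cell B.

start: <B|clean|dirty>
[1] after Suck: <B|clean|clean>

<B|clean|clean>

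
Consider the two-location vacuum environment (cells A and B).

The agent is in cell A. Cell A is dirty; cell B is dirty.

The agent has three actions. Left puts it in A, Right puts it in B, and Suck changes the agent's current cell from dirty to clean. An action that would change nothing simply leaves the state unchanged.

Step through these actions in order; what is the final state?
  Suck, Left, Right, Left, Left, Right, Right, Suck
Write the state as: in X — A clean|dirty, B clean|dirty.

in B — A clean, B clean

[1] after Suck: in A — A clean, B dirty
[2] after Left: in A — A clean, B dirty
[3] after Right: in B — A clean, B dirty
[4] after Left: in A — A clean, B dirty
[5] after Left: in A — A clean, B dirty
[6] after Right: in B — A clean, B dirty
[7] after Right: in B — A clean, B dirty
[8] after Suck: in B — A clean, B clean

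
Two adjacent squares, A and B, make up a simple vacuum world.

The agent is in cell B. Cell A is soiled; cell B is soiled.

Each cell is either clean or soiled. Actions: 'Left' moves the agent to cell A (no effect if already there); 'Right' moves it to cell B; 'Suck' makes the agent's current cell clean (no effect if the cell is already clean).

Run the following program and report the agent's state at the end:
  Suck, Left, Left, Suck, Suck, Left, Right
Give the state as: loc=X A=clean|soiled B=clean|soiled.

loc=B A=clean B=clean

t=1 Suck ⇒ loc=B A=soiled B=clean
t=2 Left ⇒ loc=A A=soiled B=clean
t=3 Left ⇒ loc=A A=soiled B=clean
t=4 Suck ⇒ loc=A A=clean B=clean
t=5 Suck ⇒ loc=A A=clean B=clean
t=6 Left ⇒ loc=A A=clean B=clean
t=7 Right ⇒ loc=B A=clean B=clean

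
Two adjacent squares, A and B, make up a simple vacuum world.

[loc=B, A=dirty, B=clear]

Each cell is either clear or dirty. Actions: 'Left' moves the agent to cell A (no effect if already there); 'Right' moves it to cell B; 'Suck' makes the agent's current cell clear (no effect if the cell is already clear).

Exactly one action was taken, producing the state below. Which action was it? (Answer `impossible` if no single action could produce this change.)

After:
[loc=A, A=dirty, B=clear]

try  Left: in A — A dirty, B clear  ← match
try Right: in B — A dirty, B clear
try  Suck: in B — A dirty, B clear

Left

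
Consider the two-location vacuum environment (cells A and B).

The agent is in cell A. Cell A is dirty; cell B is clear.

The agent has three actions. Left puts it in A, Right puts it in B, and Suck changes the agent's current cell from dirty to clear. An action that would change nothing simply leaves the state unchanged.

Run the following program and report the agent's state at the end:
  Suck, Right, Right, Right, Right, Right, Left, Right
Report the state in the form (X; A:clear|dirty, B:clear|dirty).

1. Suck → (A; A:clear, B:clear)
2. Right → (B; A:clear, B:clear)
3. Right → (B; A:clear, B:clear)
4. Right → (B; A:clear, B:clear)
5. Right → (B; A:clear, B:clear)
6. Right → (B; A:clear, B:clear)
7. Left → (A; A:clear, B:clear)
8. Right → (B; A:clear, B:clear)

(B; A:clear, B:clear)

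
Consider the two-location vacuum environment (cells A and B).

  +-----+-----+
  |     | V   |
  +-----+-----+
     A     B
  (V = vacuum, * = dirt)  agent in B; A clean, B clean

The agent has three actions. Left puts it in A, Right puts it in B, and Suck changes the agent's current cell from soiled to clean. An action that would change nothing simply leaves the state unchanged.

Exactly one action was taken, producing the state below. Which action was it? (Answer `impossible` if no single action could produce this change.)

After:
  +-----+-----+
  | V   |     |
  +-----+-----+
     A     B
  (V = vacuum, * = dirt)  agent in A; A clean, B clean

Left

try  Left: <A|clean|clean>  ← match
try Right: <B|clean|clean>
try  Suck: <B|clean|clean>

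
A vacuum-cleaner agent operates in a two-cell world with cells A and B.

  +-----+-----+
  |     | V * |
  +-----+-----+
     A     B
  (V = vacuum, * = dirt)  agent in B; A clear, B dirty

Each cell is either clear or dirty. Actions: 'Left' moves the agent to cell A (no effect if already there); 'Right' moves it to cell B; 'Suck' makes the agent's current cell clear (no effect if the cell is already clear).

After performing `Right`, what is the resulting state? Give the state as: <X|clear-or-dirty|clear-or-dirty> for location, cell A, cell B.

start: <B|clear|dirty>
[1] after Right: <B|clear|dirty>

<B|clear|dirty>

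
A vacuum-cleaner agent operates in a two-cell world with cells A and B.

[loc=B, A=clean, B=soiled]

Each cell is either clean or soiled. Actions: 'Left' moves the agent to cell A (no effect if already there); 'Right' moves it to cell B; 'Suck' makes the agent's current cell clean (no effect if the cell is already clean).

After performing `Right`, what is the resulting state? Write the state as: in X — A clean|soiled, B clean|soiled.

in B — A clean, B soiled

start: in B — A clean, B soiled
1. Right → in B — A clean, B soiled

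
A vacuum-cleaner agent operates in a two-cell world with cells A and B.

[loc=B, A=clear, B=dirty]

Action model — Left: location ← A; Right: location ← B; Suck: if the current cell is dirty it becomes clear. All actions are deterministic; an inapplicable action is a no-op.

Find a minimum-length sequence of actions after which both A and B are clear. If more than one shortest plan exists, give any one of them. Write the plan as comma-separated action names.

Suck

step 1/1 (Suck): loc=B A=clear B=clear
min 1: B is dirty, one Suck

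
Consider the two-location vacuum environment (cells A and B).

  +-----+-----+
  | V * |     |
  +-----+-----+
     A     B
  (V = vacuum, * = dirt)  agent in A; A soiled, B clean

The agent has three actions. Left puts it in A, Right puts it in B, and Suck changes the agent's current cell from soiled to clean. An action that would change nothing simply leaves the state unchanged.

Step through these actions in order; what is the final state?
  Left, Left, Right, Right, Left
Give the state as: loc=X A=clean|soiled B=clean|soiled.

Left (#1): loc=A A=soiled B=clean
Left (#2): loc=A A=soiled B=clean
Right (#3): loc=B A=soiled B=clean
Right (#4): loc=B A=soiled B=clean
Left (#5): loc=A A=soiled B=clean

loc=A A=soiled B=clean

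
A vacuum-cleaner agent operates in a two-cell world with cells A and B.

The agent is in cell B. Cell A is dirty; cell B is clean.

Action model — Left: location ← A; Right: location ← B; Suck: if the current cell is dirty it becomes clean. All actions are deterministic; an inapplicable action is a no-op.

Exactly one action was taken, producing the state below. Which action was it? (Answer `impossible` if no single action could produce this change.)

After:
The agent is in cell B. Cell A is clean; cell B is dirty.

impossible

try  Left: <A|dirty|clean>
try Right: <B|dirty|clean>
try  Suck: <B|dirty|clean>
no single action produces the after-state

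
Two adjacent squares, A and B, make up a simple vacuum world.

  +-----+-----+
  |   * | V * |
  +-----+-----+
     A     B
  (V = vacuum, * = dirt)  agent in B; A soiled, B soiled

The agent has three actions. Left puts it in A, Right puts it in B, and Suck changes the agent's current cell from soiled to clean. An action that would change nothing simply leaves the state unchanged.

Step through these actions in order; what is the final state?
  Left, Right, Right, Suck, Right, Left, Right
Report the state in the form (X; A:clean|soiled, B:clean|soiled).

(B; A:soiled, B:clean)

step 1/7 (Left): (A; A:soiled, B:soiled)
step 2/7 (Right): (B; A:soiled, B:soiled)
step 3/7 (Right): (B; A:soiled, B:soiled)
step 4/7 (Suck): (B; A:soiled, B:clean)
step 5/7 (Right): (B; A:soiled, B:clean)
step 6/7 (Left): (A; A:soiled, B:clean)
step 7/7 (Right): (B; A:soiled, B:clean)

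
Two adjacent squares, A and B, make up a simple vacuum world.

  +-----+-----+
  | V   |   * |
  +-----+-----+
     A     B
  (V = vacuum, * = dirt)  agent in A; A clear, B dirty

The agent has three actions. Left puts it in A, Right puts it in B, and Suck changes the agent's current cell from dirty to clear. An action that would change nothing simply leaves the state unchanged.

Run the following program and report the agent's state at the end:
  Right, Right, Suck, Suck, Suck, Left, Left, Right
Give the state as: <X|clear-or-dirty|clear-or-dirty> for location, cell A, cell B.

t=1 Right ⇒ <B|clear|dirty>
t=2 Right ⇒ <B|clear|dirty>
t=3 Suck ⇒ <B|clear|clear>
t=4 Suck ⇒ <B|clear|clear>
t=5 Suck ⇒ <B|clear|clear>
t=6 Left ⇒ <A|clear|clear>
t=7 Left ⇒ <A|clear|clear>
t=8 Right ⇒ <B|clear|clear>

<B|clear|clear>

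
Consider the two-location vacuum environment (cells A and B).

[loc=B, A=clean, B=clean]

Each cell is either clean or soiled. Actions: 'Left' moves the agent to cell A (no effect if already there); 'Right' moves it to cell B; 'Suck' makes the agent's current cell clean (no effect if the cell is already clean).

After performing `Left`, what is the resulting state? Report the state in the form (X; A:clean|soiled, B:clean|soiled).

(A; A:clean, B:clean)

start: (B; A:clean, B:clean)
1) do Left; now (A; A:clean, B:clean)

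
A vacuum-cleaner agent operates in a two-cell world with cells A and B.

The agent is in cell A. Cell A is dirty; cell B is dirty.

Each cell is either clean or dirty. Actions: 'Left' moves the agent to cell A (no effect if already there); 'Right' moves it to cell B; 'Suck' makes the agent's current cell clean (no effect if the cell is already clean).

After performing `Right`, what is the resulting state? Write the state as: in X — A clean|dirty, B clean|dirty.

start: in A — A dirty, B dirty
1. Right → in B — A dirty, B dirty

in B — A dirty, B dirty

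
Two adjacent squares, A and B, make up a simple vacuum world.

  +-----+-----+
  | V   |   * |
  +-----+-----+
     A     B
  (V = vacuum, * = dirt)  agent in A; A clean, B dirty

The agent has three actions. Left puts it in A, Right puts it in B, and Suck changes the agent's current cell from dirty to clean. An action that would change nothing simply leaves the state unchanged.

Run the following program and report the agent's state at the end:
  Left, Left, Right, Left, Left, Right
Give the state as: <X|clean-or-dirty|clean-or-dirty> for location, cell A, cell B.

1. Left → <A|clean|dirty>
2. Left → <A|clean|dirty>
3. Right → <B|clean|dirty>
4. Left → <A|clean|dirty>
5. Left → <A|clean|dirty>
6. Right → <B|clean|dirty>

<B|clean|dirty>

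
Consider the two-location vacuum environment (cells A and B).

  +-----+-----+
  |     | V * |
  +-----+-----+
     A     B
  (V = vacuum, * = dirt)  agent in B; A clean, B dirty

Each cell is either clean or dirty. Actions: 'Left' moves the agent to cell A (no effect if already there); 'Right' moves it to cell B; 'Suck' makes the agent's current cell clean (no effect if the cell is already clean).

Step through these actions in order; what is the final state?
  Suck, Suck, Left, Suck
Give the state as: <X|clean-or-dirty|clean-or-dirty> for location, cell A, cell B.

1) do Suck; now <B|clean|clean>
2) do Suck; now <B|clean|clean>
3) do Left; now <A|clean|clean>
4) do Suck; now <A|clean|clean>

<A|clean|clean>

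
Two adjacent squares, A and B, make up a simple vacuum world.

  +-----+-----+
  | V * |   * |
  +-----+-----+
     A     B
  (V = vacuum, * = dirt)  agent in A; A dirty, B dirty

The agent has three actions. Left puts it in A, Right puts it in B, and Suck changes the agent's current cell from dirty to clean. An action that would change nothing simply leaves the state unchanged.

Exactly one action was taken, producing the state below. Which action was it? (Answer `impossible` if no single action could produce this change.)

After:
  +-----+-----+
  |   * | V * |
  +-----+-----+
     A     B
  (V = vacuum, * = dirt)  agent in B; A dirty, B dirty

try  Left: in A — A dirty, B dirty
try Right: in B — A dirty, B dirty  ← match
try  Suck: in A — A clean, B dirty

Right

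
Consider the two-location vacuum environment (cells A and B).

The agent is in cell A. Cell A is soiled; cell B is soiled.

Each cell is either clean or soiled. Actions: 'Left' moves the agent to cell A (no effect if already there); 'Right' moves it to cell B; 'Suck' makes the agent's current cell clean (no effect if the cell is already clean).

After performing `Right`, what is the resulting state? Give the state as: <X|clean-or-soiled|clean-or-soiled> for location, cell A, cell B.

<B|soiled|soiled>

start: <A|soiled|soiled>
1) do Right; now <B|soiled|soiled>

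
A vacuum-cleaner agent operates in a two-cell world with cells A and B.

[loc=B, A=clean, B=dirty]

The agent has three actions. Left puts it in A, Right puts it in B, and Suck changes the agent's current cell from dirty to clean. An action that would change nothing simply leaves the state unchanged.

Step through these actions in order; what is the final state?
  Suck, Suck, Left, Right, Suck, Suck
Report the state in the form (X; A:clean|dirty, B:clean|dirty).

t=1 Suck ⇒ (B; A:clean, B:clean)
t=2 Suck ⇒ (B; A:clean, B:clean)
t=3 Left ⇒ (A; A:clean, B:clean)
t=4 Right ⇒ (B; A:clean, B:clean)
t=5 Suck ⇒ (B; A:clean, B:clean)
t=6 Suck ⇒ (B; A:clean, B:clean)

(B; A:clean, B:clean)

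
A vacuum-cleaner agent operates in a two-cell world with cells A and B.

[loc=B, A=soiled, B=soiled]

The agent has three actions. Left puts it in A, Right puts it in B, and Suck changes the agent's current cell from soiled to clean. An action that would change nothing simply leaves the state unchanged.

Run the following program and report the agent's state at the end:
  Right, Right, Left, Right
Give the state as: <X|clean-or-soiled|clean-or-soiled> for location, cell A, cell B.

1) do Right; now <B|soiled|soiled>
2) do Right; now <B|soiled|soiled>
3) do Left; now <A|soiled|soiled>
4) do Right; now <B|soiled|soiled>

<B|soiled|soiled>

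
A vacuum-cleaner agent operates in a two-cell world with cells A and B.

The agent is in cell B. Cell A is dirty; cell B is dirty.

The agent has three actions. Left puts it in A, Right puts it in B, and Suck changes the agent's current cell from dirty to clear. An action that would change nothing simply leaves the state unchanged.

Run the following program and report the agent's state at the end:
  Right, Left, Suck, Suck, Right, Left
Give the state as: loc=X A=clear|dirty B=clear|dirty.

[1] after Right: loc=B A=dirty B=dirty
[2] after Left: loc=A A=dirty B=dirty
[3] after Suck: loc=A A=clear B=dirty
[4] after Suck: loc=A A=clear B=dirty
[5] after Right: loc=B A=clear B=dirty
[6] after Left: loc=A A=clear B=dirty

loc=A A=clear B=dirty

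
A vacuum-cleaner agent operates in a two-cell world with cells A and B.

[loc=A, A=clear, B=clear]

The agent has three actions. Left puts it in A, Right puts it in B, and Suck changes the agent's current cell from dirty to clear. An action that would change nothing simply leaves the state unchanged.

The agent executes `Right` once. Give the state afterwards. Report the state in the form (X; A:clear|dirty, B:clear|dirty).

start: (A; A:clear, B:clear)
1) do Right; now (B; A:clear, B:clear)

(B; A:clear, B:clear)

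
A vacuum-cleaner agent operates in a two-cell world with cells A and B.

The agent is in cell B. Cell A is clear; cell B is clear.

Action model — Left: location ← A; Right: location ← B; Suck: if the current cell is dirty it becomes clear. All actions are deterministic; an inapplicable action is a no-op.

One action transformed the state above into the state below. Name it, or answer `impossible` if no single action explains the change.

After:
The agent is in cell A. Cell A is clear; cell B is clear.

try  Left: <A|clear|clear>  ← match
try Right: <B|clear|clear>
try  Suck: <B|clear|clear>

Left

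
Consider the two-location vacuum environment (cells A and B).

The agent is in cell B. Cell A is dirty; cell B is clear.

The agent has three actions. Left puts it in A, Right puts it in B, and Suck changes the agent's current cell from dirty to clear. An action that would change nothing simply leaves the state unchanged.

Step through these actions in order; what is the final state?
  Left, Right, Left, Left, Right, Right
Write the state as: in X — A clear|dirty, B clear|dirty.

in B — A dirty, B clear

t=1 Left ⇒ in A — A dirty, B clear
t=2 Right ⇒ in B — A dirty, B clear
t=3 Left ⇒ in A — A dirty, B clear
t=4 Left ⇒ in A — A dirty, B clear
t=5 Right ⇒ in B — A dirty, B clear
t=6 Right ⇒ in B — A dirty, B clear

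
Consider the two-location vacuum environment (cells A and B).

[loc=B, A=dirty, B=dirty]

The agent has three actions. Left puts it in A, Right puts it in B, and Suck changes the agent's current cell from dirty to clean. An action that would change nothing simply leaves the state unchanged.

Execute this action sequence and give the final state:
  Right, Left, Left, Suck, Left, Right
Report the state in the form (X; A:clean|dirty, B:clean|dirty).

t=1 Right ⇒ (B; A:dirty, B:dirty)
t=2 Left ⇒ (A; A:dirty, B:dirty)
t=3 Left ⇒ (A; A:dirty, B:dirty)
t=4 Suck ⇒ (A; A:clean, B:dirty)
t=5 Left ⇒ (A; A:clean, B:dirty)
t=6 Right ⇒ (B; A:clean, B:dirty)

(B; A:clean, B:dirty)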